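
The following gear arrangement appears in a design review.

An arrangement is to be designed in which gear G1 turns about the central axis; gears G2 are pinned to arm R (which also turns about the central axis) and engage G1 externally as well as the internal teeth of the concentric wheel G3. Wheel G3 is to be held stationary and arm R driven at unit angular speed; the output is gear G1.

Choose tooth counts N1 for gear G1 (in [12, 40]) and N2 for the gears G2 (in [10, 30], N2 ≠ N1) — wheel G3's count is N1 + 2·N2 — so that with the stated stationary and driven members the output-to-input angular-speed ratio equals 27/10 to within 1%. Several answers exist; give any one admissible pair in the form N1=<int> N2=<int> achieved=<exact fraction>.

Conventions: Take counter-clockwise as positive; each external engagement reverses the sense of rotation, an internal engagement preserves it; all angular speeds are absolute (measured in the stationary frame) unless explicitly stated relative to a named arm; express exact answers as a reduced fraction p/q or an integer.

class = planetary set [ratio 27/10 wanted; Willis about the carrier]
Willis with ω_ring = 0: ω_sun/ω_arm = (N1+N3)/N1; set equal to 27/10  ⇒  N3/N1 = 27/10 − 1 = 17/10
N3 = N1 + 2·N2  ⇒  N2/N1 = (N3/N1 − 1)/2 = (17/10 − 1)/2 = 7/20
smallest multiple with N1 ≥ 12 and N2 ≥ 10: k = 2  ⇒  N1 = 2·20 = 40, N2 = 2·7 = 14 (N1 ≤ 40, N2 ≤ 30, N2 ≠ N1 ✓), N3 = 40 + 2·14 = 68
check: (N1+N3)/N1 with N1 = 40, N3 = 68 gives 27/10; |achieved − target| = 0 ≤ 27/1000 ✓

N1=40 N2=14 achieved=27/10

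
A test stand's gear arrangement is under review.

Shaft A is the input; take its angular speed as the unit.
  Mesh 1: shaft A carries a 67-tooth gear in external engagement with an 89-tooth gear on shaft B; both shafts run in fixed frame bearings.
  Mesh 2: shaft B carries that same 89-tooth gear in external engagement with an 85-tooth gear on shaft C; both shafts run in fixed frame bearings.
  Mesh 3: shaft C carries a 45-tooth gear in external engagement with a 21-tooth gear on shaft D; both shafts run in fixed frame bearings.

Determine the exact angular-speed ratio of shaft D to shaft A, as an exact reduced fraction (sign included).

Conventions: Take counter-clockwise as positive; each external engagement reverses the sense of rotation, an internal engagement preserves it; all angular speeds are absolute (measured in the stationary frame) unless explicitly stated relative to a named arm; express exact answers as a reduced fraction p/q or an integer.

-201/119

class = fixed-axis compound train [3 meshes; 3 ratios multiply, 3 sense flips]
mesh 1 [67T→89T]: running ratio 67/89, sense −
mesh 2 [89T→85T]: running ratio 67/85, sense +
mesh 3 [45T→21T]: running ratio 201/119, sense −
ω_out/ω_in = -201/119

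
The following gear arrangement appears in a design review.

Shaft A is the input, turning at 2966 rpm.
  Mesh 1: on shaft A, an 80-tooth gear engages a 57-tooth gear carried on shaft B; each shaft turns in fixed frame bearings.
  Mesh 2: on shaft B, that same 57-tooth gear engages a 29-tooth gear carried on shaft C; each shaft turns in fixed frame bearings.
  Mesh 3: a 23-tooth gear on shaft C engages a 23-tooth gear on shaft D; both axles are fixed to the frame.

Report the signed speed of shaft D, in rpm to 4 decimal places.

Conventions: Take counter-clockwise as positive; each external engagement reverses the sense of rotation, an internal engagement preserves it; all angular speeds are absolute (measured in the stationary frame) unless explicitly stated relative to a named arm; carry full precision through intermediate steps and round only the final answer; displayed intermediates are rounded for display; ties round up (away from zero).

class = fixed-axis compound train [3 meshes; 3 ratios multiply, 3 sense flips]
mesh 1 [80T→57T]: ω = 2966.0000×80/57 = 4162.8070 rpm, sense flips to −
mesh 2 [57T→29T]: ω = 4162.8070×57/29 = 8182.0690 rpm, sense flips to +
mesh 3 [23T→23T]: ω = 8182.0690×23/23 = 8182.0690 rpm, sense flips to −
signed output speed = -8182.0690 rpm

-8182.0690 rpm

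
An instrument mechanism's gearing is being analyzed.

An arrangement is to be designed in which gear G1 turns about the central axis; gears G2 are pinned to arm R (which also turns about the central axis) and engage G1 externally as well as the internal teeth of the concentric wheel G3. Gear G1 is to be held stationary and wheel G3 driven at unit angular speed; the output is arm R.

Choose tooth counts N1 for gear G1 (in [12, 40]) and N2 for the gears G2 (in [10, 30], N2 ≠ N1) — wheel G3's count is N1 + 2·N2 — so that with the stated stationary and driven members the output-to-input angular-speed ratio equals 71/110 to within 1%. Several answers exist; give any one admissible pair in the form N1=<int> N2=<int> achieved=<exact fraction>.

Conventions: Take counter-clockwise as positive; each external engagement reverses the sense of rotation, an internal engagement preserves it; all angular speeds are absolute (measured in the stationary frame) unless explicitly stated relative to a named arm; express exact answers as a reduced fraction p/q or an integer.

N1=39 N2=16 achieved=71/110

class = planetary set [ratio 71/110 wanted; Willis about the carrier]
Willis with ω_sun = 0: ω_arm/ω_ring = N3/(N1+N3); set equal to 71/110  ⇒  N3/N1 = (71/110)/(1 − 71/110) = 71/39
N3 = N1 + 2·N2  ⇒  N2/N1 = (N3/N1 − 1)/2 = (71/39 − 1)/2 = 16/39
smallest multiple with N1 ≥ 12 and N2 ≥ 10: k = 1  ⇒  N1 = 1·39 = 39, N2 = 1·16 = 16 (N1 ≤ 40, N2 ≤ 30, N2 ≠ N1 ✓), N3 = 39 + 2·16 = 71
check: N3/(N1+N3) with N1 = 39, N3 = 71 gives 71/110; |achieved − target| = 0 ≤ 71/11000 ✓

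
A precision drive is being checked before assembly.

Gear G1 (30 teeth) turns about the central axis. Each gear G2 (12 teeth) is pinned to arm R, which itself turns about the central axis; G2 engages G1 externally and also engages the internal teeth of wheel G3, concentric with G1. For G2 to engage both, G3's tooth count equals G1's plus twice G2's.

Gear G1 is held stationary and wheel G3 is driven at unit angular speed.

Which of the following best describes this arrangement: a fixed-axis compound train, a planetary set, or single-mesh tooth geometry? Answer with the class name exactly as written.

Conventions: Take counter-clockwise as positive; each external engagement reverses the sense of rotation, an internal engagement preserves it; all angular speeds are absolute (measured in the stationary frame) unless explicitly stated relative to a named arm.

planetary set

topology: planetary set — G1 30T / G2 12T / G3 54T, arm = carrier (Willis)
classification: planetary set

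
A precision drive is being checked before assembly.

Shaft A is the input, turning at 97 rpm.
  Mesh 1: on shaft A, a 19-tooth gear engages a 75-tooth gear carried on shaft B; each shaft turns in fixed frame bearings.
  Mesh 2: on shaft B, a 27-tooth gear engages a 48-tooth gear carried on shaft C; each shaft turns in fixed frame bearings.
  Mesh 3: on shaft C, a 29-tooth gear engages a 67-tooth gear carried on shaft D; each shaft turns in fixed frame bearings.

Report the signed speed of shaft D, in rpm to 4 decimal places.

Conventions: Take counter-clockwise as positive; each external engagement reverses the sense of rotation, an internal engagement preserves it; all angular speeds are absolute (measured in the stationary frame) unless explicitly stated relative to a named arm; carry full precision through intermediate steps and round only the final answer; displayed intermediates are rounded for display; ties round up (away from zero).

class = fixed-axis compound train [3 meshes; 3 ratios multiply, 3 sense flips]
mesh 1 [19T→75T]: ω = 97.0000×19/75 = 24.5733 rpm, sense flips to −
mesh 2 [27T→48T]: ω = 24.5733×27/48 = 13.8225 rpm, sense flips to +
mesh 3 [29T→67T]: ω = 13.8225×29/67 = 5.9829 rpm, sense flips to −
signed output speed = -5.9829 rpm

-5.9829 rpm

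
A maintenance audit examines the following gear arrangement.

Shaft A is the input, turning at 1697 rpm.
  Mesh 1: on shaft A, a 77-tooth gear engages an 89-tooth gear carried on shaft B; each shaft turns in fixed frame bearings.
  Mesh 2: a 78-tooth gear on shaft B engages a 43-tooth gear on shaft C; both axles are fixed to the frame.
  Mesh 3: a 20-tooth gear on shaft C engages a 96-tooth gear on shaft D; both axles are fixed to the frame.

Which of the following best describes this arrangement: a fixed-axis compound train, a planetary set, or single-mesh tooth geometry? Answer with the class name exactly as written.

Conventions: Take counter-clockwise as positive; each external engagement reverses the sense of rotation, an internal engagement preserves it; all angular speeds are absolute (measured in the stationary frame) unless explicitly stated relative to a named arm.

topology: fixed-axis compound train — 3 meshes, A→D
classification: fixed-axis compound train

fixed-axis compound train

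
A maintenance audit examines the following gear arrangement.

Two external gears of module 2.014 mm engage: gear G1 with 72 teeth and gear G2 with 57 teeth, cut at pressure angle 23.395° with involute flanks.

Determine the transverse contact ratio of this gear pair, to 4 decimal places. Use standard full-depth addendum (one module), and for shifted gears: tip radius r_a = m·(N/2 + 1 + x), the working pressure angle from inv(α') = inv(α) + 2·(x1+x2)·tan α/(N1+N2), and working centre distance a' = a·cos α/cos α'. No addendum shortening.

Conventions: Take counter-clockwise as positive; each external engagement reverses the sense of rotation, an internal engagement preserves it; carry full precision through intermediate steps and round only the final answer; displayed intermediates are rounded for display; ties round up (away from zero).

1.6241

class = single-mesh tooth geometry [involute pair 72T × 57T, m = 2.014]
base radii: r_b1 = 66.543394, r_b2 = 52.680187
tip radii: r_a1 = 74.518000, r_a2 = 59.413000
no profile shift: α' = α, a' = a
action lengths: √(r_a1²−r_b1²) = 33.539664, √(r_a2²−r_b2²) = 27.471849
base pitch p_b = π·m·cos α = 5.807007
CR = (33.539664 + 27.471849 − 129.903000·sin 23.39500°)/5.807007 = 1.624109
contact ratio ≈ 1.6241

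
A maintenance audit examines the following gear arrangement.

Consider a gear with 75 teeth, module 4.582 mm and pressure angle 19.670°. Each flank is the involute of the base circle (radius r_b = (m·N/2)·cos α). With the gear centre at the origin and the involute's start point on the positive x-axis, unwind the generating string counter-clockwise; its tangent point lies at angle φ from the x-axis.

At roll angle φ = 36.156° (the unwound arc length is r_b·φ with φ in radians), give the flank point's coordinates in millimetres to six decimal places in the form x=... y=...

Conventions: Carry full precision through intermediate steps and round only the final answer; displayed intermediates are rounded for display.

single-mesh involute tooth geometry (75T wheel at module 4.582)
pitch radius r_p = m·N/2 = 4.582·75/2 = 171.825000
base radius r_b = r_p·cos α = 171.825000·cos 19.670° = 161.798482
roll angle φ = 36.156° = 0.63104124 rad
x = r_b·(cos φ + φ·sin φ) = 190.876742
y = r_b·(sin φ − φ·cos φ) = 13.020651

x=190.876742 y=13.020651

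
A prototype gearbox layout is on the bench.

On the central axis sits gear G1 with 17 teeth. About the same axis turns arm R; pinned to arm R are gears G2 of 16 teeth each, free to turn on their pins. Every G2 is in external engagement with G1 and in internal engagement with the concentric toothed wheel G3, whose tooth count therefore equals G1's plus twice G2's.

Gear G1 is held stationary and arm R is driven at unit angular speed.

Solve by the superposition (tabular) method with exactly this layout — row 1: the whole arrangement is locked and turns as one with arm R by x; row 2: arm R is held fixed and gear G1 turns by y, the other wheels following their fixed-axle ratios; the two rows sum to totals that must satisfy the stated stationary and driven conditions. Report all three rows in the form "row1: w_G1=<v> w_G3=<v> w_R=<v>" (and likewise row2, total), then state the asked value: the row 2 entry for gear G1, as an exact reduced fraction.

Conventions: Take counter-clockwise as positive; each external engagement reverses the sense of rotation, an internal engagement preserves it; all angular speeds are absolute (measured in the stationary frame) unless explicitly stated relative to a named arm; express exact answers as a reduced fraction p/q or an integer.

row1: w_G1=1 w_G3=1 w_R=1
row2: w_G1=-1 w_G3=17/49 w_R=0
total: w_G1=0 w_G3=66/49 w_R=1
asked value: -1

topology: planetary set — G1 17T / G2 16T / G3 49T, arm = carrier (Willis)
row 1 — lock + rotate with arm: ω_sun = ω_ring = ω_arm = x
row 2: sun turns y, ring = −(17/49)·y, arm 0
boundary: total ω_sun = x + y = 0 and total ω_arm = x = 1  ⇒  y = -1, x = 1
row 2 ring = −(17/49)·(-1) = 17/49
totals (row 1 + row 2): sun 1 + (-1) = 0, ring 1 + 17/49 = 66/49, arm 1 + 0 = 1
asked cell (row2, sun) = -1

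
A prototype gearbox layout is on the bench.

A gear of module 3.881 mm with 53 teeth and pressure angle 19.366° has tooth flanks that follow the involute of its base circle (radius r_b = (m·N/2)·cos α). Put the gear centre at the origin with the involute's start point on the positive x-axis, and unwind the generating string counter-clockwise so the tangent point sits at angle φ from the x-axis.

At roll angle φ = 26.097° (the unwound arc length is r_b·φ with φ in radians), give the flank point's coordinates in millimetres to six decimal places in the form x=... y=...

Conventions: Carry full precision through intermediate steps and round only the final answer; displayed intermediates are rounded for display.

single-mesh involute tooth geometry (53T wheel at module 3.881)
pitch radius r_p = m·N/2 = 3.881·53/2 = 102.846500
base radius r_b = r_p·cos α = 102.846500·cos 19.366° = 97.027404
roll angle φ = 26.097° = 0.45547857 rad
x = r_b·(cos φ + φ·sin φ) = 106.576070
y = r_b·(sin φ − φ·cos φ) = 2.993231

x=106.576070 y=2.993231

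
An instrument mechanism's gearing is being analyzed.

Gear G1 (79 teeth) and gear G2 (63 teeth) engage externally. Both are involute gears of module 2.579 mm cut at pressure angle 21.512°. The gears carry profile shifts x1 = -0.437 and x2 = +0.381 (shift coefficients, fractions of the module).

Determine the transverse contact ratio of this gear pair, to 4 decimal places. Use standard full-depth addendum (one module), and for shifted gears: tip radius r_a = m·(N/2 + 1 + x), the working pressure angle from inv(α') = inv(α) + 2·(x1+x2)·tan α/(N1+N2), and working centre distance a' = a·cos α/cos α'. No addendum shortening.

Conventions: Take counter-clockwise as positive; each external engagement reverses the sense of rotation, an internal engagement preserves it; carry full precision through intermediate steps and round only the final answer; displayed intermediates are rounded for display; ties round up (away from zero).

1.7056

topology: single-mesh involute geometry — m = 2.579, 79T/63T pair
base radii: r_b1 = 94.774281, r_b2 = 75.579490
tip radii: r_a1 = 103.322477, r_a2 = 84.800099
inv(α') = inv(21.512°) + 2·(-0.437+0.381)·tan α/(79+63) = 0.01838632  ⇒  α' = 21.39667°
a' = a·cos α / cos α' = 183.1090·cos 21.512°/cos 21.39667° = 182.964207
action lengths: √(r_a1²−r_b1²) = 41.150576, √(r_a2²−r_b2²) = 38.455136
base pitch p_b = π·m·cos α = 7.537777
CR = (41.150576 + 38.455136 − 182.964207·sin 21.39667°)/7.537777 = 1.705573
contact ratio ≈ 1.7056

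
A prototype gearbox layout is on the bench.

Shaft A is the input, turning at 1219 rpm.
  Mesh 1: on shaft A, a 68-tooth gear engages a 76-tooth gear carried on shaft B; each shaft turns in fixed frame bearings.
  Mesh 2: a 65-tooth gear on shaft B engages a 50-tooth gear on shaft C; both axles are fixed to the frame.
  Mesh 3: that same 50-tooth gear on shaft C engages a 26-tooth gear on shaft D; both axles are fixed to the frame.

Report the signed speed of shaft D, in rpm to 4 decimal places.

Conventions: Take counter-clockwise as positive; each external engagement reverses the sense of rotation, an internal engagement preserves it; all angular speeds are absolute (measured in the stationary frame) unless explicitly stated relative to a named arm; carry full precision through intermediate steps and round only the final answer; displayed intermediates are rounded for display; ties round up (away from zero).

-2726.7105 rpm

class = fixed-axis compound train [3 meshes; 3 ratios multiply, 3 sense flips]
mesh 1 [68T→76T]: ω = 1219.0000×68/76 = 1090.6842 rpm, sense flips to −
mesh 2 [65T→50T]: ω = 1090.6842×65/50 = 1417.8895 rpm, sense flips to +
mesh 3 [50T→26T]: ω = 1417.8895×50/26 = 2726.7105 rpm, sense flips to −
signed output speed = -2726.7105 rpm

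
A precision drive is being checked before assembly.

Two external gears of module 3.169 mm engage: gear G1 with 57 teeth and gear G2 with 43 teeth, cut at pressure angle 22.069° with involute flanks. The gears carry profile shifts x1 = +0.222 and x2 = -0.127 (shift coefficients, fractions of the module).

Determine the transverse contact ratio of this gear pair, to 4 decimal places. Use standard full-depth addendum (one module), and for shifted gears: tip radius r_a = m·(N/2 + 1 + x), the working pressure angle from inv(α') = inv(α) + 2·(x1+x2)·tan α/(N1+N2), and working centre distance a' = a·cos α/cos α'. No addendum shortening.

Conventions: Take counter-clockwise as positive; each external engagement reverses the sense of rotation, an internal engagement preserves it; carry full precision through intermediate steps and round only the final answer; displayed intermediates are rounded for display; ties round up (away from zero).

topology: single-mesh involute geometry — m = 3.169, 57T/43T pair
base radii: r_b1 = 83.699195, r_b2 = 63.141498
tip radii: r_a1 = 94.189018, r_a2 = 70.900037
inv(α') = inv(22.069°) + 2·(+0.222-0.127)·tan α/(57+43) = 0.02102137  ⇒  α' = 22.33397°
a' = a·cos α / cos α' = 158.4500·cos 22.069°/cos 22.33397° = 158.749344
action lengths: √(r_a1²−r_b1²) = 43.197405, √(r_a2²−r_b2²) = 32.248511
base pitch p_b = π·m·cos α = 9.226273
CR = (43.197405 + 32.248511 − 158.749344·sin 22.33397°)/9.226273 = 1.638844
contact ratio ≈ 1.6388

1.6388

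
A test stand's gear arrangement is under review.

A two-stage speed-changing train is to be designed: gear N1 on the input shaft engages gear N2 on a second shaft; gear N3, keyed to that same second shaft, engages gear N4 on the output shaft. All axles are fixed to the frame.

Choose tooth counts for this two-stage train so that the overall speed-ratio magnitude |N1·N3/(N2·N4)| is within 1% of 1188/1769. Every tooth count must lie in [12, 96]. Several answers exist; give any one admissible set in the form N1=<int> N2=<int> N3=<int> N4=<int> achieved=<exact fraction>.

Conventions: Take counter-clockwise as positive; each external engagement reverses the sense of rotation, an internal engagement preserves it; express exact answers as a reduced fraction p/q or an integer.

topology: fixed-axis compound train — 2 stages, target 1188/1769
target = 1188/1769 in lowest terms: an exact hit needs N1·N3 = k·1188 and N2·N4 = k·1769 for one integer k, every count in [12, 96]; additionally prefer no 1:1 stage (N1 ≠ N2, N3 ≠ N4)
k = 1: N1·N3 = 1188 = 18·66, N2·N4 = 1769 = 29·61
achieved = 18·66/(29·61) = 1188/1769; |achieved − target| = 0 ≤ 297/44225 ✓

N1=18 N2=29 N3=66 N4=61 achieved=1188/1769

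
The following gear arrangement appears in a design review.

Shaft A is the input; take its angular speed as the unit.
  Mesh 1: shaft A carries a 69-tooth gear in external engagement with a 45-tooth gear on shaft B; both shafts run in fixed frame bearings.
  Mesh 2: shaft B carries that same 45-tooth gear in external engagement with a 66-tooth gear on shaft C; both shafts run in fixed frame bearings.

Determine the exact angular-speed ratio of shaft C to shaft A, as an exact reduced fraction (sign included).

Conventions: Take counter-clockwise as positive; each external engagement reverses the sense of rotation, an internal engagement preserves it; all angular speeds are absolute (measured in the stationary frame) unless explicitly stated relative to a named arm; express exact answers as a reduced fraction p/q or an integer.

class = fixed-axis compound train [2 meshes; 2 ratios multiply, 2 sense flips]
mesh 1 [69T→45T]: running ratio 23/15, sense −
mesh 2 [45T→66T]: running ratio 23/22, sense +
ω_out/ω_in = 23/22

23/22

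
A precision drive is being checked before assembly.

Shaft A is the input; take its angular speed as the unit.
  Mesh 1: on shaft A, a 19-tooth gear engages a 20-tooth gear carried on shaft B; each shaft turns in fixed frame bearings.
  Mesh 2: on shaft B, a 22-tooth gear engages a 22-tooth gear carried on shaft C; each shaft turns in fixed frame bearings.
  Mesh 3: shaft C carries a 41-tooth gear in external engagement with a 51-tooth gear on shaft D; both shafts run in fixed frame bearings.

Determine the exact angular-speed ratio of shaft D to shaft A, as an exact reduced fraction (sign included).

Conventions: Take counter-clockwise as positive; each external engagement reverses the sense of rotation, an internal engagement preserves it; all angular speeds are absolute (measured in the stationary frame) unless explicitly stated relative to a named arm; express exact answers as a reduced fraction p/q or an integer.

class = fixed-axis compound train [3 meshes; 3 ratios multiply, 3 sense flips]
mesh 1 [19T→20T]: running ratio 19/20, sense −
mesh 2 [22T→22T]: running ratio 19/20, sense +
mesh 3 [41T→51T]: running ratio 779/1020, sense −
ω_out/ω_in = -779/1020

-779/1020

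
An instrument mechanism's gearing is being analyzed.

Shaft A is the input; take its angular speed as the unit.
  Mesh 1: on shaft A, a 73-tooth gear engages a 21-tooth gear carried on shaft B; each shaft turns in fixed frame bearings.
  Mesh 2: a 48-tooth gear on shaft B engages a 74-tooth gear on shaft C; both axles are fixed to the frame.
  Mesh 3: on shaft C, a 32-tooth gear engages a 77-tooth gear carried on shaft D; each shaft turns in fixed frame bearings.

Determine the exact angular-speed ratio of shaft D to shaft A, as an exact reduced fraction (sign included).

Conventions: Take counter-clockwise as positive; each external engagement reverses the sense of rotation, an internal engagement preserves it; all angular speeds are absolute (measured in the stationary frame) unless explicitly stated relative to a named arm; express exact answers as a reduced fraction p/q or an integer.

-18688/19943

class = fixed-axis compound train [3 meshes; 3 ratios multiply, 3 sense flips]
mesh 1 [73T→21T]: running ratio 73/21, sense −
mesh 2 [48T→74T]: running ratio 584/259, sense +
mesh 3 [32T→77T]: running ratio 18688/19943, sense −
ω_out/ω_in = -18688/19943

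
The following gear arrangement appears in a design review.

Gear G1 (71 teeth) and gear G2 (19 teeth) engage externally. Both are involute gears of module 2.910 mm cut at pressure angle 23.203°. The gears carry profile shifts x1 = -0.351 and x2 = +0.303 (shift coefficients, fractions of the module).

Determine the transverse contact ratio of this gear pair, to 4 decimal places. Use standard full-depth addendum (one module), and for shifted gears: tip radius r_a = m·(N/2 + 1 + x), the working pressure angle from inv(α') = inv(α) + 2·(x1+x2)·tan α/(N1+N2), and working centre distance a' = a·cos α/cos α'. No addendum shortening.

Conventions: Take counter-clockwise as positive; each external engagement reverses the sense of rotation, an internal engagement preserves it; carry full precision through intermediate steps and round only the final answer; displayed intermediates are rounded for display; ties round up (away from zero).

1.4942

class = single-mesh tooth geometry [involute pair 71T × 19T, m = 2.910]
base radii: r_b1 = 94.949145, r_b2 = 25.408926
tip radii: r_a1 = 105.193590, r_a2 = 31.436730
inv(α') = inv(23.203°) + 2·(-0.351+0.303)·tan α/(71+19) = 0.02323654  ⇒  α' = 23.05944°
a' = a·cos α / cos α' = 130.9500·cos 23.203°/cos 23.05944° = 130.809911
action lengths: √(r_a1²−r_b1²) = 45.280804, √(r_a2²−r_b2²) = 18.510928
base pitch p_b = π·m·cos α = 8.402579
CR = (45.280804 + 18.510928 − 130.809911·sin 23.05944°)/8.402579 = 1.494225
contact ratio ≈ 1.4942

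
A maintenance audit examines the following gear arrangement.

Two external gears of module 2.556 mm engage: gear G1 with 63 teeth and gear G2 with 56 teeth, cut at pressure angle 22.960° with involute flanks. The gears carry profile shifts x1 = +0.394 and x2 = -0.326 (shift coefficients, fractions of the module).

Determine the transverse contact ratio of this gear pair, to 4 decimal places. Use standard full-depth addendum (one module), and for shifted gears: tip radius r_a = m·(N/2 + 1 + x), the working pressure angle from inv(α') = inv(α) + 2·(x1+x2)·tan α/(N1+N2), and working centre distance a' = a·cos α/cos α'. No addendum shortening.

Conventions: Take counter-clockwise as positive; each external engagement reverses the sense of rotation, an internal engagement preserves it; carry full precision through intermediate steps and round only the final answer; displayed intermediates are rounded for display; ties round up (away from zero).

1.6188

recognized (one external pair, fixed centres): single-mesh tooth geometry, m = 2.556, N1 = 63, N2 = 56
base radii: r_b1 = 74.135472, r_b2 = 65.898198
tip radii: r_a1 = 84.077064, r_a2 = 73.290744
inv(α') = inv(22.960°) + 2·(+0.394-0.326)·tan α/(63+56) = 0.02340772  ⇒  α' = 23.11342°
a' = a·cos α / cos α' = 152.0820·cos 22.960°/cos 23.11342° = 152.255260
action lengths: √(r_a1²−r_b1²) = 39.659607, √(r_a2²−r_b2²) = 32.077417
base pitch p_b = π·m·cos α = 7.393760
CR = (39.659607 + 32.077417 − 152.255260·sin 23.11342°)/7.393760 = 1.618776
contact ratio ≈ 1.6188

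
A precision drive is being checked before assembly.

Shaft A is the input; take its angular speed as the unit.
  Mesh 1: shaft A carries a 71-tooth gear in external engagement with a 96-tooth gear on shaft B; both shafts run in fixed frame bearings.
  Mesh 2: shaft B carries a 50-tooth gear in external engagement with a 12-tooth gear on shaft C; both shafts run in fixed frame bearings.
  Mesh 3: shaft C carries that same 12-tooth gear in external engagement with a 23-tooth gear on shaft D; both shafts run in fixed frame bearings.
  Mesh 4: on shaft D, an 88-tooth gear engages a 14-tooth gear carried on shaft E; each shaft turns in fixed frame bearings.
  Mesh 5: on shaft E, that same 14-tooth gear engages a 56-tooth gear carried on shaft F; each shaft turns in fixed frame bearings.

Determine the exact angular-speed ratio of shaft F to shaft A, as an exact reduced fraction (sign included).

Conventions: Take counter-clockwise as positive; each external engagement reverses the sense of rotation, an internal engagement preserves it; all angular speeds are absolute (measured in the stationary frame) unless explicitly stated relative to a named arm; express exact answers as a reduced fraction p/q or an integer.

-19525/7728

class = fixed-axis compound train [5 meshes; 5 ratios multiply, 5 sense flips]
mesh 1 [71T→96T]: running ratio 71/96, sense −
mesh 2 [50T→12T]: running ratio 1775/576, sense +
mesh 3 [12T→23T]: running ratio 1775/1104, sense −
mesh 4 [88T→14T]: running ratio 19525/1932, sense +
mesh 5 [14T→56T]: running ratio 19525/7728, sense −
ω_out/ω_in = -19525/7728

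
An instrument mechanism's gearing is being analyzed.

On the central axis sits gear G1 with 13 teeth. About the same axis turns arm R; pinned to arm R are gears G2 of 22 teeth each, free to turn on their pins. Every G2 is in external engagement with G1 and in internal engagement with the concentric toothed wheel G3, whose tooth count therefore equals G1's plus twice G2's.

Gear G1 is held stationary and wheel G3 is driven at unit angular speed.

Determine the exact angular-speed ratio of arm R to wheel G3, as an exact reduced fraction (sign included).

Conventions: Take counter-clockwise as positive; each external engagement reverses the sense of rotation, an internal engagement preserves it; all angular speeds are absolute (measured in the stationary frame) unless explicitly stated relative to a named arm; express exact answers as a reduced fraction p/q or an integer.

recognized (axles ride arm R): planetary set, 13/22/57 teeth
ring teeth: 13 + 2·22 = 57
13(ω_sun−ω_arm) = −57(ω_ring−ω_arm),  ω_sun = 0, ω_ring = 1
13(0−ω_arm) = −57(1−ω_arm)  ⇒  70·ω_arm = 57  ⇒  ω_arm = 57/70
ω_out/ω_in = 57/70

57/70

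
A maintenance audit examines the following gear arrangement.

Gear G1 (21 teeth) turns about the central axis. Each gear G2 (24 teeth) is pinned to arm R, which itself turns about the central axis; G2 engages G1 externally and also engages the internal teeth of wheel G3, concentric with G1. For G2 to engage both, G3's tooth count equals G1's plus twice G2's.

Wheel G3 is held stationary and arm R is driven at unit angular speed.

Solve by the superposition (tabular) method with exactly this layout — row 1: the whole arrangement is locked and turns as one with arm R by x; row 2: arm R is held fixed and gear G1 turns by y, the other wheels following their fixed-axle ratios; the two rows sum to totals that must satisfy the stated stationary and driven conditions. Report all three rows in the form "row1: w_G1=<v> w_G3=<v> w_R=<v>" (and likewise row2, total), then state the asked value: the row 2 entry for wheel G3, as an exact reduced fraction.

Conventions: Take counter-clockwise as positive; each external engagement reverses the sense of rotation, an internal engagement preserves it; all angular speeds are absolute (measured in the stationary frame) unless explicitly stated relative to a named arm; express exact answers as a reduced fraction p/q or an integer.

topology: planetary set — G1 21T / G2 24T / G3 69T, arm = carrier (Willis)
row 1: whole set turns with the arm by x
row 2 — arm fixed, fixed-axis ratios: sun y, ring −(21/69)·y, arm 0
boundary: total ω_ring = x − (21/69)·y = 0 and total ω_arm = x = 1  ⇒  y = 23/7, x = 1
row 2 ring = −(21/69)·23/7 = -1
totals (row 1 + row 2): sun 1 + 23/7 = 30/7, ring 1 + (-1) = 0, arm 1 + 0 = 1
asked cell (row2, ring) = -1

row1: w_G1=1 w_G3=1 w_R=1
row2: w_G1=23/7 w_G3=-1 w_R=0
total: w_G1=30/7 w_G3=0 w_R=1
asked value: -1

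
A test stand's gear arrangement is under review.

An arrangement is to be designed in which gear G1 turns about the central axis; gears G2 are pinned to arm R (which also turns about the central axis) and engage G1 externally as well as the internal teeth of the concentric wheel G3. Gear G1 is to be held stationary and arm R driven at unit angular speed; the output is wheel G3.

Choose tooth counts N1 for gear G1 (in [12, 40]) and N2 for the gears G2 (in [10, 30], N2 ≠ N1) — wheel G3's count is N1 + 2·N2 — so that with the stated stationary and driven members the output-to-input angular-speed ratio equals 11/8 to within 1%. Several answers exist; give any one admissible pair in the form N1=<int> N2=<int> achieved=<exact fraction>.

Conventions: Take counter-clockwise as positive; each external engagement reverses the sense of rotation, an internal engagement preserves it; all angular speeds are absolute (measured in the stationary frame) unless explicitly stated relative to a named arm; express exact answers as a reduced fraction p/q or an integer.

design class (target 11/8): planetary set
Willis with ω_sun = 0: ω_ring/ω_arm = (N1+N3)/N3; set equal to 11/8  ⇒  N3/N1 = 1/(11/8 − 1) = 8/3
N3 = N1 + 2·N2  ⇒  N2/N1 = (N3/N1 − 1)/2 = (8/3 − 1)/2 = 5/6
smallest multiple with N1 ≥ 12 and N2 ≥ 10: k = 2  ⇒  N1 = 2·6 = 12, N2 = 2·5 = 10 (N1 ≤ 40, N2 ≤ 30, N2 ≠ N1 ✓), N3 = 12 + 2·10 = 32
check: (N1+N3)/N3 with N1 = 12, N3 = 32 gives 11/8; |achieved − target| = 0 ≤ 11/800 ✓

N1=12 N2=10 achieved=11/8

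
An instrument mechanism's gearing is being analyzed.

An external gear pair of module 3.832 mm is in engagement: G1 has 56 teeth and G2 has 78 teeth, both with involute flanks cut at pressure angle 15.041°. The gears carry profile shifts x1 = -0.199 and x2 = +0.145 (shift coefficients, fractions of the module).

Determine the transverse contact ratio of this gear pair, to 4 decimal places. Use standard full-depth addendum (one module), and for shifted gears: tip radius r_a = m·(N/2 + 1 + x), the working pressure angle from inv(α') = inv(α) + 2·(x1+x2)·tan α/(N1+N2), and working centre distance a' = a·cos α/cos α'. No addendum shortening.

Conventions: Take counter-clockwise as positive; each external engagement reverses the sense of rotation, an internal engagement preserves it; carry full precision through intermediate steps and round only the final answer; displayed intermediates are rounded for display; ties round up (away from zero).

2.1860

class = single-mesh tooth geometry [involute pair 56T × 78T, m = 3.832]
base radii: r_b1 = 103.620079, r_b2 = 144.327967
tip radii: r_a1 = 110.365432, r_a2 = 153.835640
inv(α') = inv(15.041°) + 2·(-0.199+0.145)·tan α/(56+78) = 0.00598475  ⇒  α' = 14.86705°
a' = a·cos α / cos α' = 256.7440·cos 15.041°/cos 14.86705° = 256.535899
action lengths: √(r_a1²−r_b1²) = 37.992207, √(r_a2²−r_b2²) = 53.243235
base pitch p_b = π·m·cos α = 11.626146
CR = (37.992207 + 53.243235 − 256.535899·sin 14.86705°)/11.626146 = 2.185954
contact ratio ≈ 2.1860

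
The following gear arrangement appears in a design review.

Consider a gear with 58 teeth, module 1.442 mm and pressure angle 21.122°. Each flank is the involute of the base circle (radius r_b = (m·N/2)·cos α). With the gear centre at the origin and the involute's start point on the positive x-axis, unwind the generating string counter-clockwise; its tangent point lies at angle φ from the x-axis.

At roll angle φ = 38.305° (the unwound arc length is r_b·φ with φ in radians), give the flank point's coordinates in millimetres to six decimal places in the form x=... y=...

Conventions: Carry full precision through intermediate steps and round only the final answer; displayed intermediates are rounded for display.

x=46.775846 y=3.714492

topology: single-mesh involute geometry — m = 1.442, N = 58
pitch radius r_p = m·N/2 = 1.442·58/2 = 41.818000
base radius r_b = r_p·cos α = 41.818000·cos 21.122° = 39.008468
roll angle φ = 38.305° = 0.66854837 rad
x = r_b·(cos φ + φ·sin φ) = 46.775846
y = r_b·(sin φ − φ·cos φ) = 3.714492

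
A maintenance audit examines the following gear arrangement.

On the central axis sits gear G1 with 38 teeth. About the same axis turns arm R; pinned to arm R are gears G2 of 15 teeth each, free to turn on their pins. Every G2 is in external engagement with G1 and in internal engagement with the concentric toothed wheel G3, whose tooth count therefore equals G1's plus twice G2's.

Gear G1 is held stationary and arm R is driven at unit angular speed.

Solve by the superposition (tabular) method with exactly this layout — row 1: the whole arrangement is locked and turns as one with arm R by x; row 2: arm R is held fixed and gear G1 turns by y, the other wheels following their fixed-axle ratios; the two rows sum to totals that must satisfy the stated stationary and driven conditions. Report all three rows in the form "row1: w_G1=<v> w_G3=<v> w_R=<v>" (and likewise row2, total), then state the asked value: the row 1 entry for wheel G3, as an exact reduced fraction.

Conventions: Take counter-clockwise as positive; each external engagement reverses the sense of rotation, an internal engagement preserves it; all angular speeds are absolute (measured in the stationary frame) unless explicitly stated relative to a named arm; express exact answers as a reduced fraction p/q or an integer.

planetary set (38T centre, 15T on arm, 68T internal) — Willis relation
row 1 (train locked, turned with arm): all members turn x
row 2 — arm fixed, fixed-axis ratios: sun y, ring −(38/68)·y, arm 0
boundary: total ω_sun = x + y = 0 and total ω_arm = x = 1  ⇒  y = -1, x = 1
row 2 ring = −(38/68)·(-1) = 19/34
totals (row 1 + row 2): sun 1 + (-1) = 0, ring 1 + 19/34 = 53/34, arm 1 + 0 = 1
asked cell (row1, ring) = 1

row1: w_G1=1 w_G3=1 w_R=1
row2: w_G1=-1 w_G3=19/34 w_R=0
total: w_G1=0 w_G3=53/34 w_R=1
asked value: 1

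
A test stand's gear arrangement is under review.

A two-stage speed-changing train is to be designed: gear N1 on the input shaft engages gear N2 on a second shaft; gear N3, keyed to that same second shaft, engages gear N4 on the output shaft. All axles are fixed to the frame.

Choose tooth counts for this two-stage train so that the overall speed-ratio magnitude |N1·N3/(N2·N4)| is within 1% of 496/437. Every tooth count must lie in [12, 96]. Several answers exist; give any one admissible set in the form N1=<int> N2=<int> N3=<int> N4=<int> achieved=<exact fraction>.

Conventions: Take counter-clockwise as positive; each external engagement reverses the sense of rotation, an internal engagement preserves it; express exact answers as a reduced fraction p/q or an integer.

design class (target 496/437): fixed-axis compound train
target = 496/437 in lowest terms: an exact hit needs N1·N3 = k·496 and N2·N4 = k·437 for one integer k, every count in [12, 96]; additionally prefer no 1:1 stage (N1 ≠ N2, N3 ≠ N4)
k = 1: N1·N3 = 496 = 16·31, N2·N4 = 437 = 19·23
achieved = 16·31/(19·23) = 496/437; |achieved − target| = 0 ≤ 124/10925 ✓

N1=16 N2=19 N3=31 N4=23 achieved=496/437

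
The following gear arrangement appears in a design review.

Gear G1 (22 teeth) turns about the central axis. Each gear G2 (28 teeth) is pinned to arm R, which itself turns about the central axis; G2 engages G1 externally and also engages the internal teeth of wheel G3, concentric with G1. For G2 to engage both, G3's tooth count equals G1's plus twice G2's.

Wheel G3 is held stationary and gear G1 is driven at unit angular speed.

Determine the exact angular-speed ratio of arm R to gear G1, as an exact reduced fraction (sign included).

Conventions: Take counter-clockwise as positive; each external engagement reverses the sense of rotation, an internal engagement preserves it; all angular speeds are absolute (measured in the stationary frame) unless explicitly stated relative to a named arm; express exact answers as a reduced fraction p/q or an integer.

class = planetary set [G3 = 22+2·28 = 78; Willis about the carrier]
ring teeth: 22 + 2·28 = 78
22(ω_sun−ω_arm) = −78(ω_ring−ω_arm),  ω_ring = 0, ω_sun = 1
22(1−ω_arm) = −78(0−ω_arm)  ⇒  100·ω_arm = 22  ⇒  ω_arm = 11/50
ω_out/ω_in = 11/50

11/50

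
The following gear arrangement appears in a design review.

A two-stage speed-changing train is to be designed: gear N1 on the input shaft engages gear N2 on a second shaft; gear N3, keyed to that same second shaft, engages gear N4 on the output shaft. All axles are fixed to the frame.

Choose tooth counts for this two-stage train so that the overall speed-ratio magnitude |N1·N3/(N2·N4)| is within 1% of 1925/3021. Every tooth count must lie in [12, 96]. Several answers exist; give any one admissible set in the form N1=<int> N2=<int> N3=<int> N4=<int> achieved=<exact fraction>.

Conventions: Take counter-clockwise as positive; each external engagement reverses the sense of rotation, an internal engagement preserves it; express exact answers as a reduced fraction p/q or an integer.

design class (target 1925/3021): fixed-axis compound train
target = 1925/3021 in lowest terms: an exact hit needs N1·N3 = k·1925 and N2·N4 = k·3021 for one integer k, every count in [12, 96]; additionally prefer no 1:1 stage (N1 ≠ N2, N3 ≠ N4)
k = 1: N1·N3 = 1925 = 25·77, N2·N4 = 3021 = 53·57
achieved = 25·77/(53·57) = 1925/3021; |achieved − target| = 0 ≤ 77/12084 ✓

N1=25 N2=53 N3=77 N4=57 achieved=1925/3021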